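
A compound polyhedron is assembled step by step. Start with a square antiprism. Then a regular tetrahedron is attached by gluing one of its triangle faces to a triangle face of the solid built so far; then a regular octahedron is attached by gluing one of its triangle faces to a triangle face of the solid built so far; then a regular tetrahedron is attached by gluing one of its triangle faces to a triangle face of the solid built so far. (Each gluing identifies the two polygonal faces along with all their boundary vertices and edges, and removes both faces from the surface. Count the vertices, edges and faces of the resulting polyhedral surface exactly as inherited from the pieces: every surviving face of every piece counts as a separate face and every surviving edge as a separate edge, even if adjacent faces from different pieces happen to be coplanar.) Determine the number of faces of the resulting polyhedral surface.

A square antiprism: V=8, E=16, F=10.
Attach a regular tetrahedron (V=4, E=6, F=4) along a 3-gon: merge 3 vertices and 3 edges, delete both glued faces → V=9, E=19, F=12.
Attach a regular octahedron (V=6, E=12, F=8) along a 3-gon: merge 3 vertices and 3 edges, delete both glued faces → V=12, E=28, F=18.
Attach a regular tetrahedron (V=4, E=6, F=4) along a 3-gon: merge 3 vertices and 3 edges, delete both glued faces → V=13, E=31, F=20.
Check: V − E + F = 13 − 31 + 20 = 2.

20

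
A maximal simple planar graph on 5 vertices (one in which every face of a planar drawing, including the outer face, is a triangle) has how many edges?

9

In a plane triangulation 3F = 2E and V − E + F = 2, so E = 3V − 6 = 3·5 − 6 = 9.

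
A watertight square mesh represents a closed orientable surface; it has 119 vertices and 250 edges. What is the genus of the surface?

Every face is a square and each edge borders two faces, so 4F = 2·250, giving F = 125.
χ = V − E + F = 119 − 250 + 125 = -6.
For a closed orientable surface χ = 2 − 2g, so g = (2 − (-6))/2 = 4.

4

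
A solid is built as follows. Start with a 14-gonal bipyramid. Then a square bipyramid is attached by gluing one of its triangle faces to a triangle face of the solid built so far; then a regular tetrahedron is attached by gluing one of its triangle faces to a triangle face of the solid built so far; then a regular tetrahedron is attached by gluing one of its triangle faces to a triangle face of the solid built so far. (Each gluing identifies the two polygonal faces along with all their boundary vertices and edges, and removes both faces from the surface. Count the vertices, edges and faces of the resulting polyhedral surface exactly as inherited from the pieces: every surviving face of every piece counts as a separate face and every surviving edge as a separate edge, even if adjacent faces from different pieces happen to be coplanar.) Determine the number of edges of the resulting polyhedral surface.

57

A 14-gonal bipyramid: V=16, E=42, F=28.
Attach a square bipyramid (V=6, E=12, F=8) along a 3-gon: merge 3 vertices and 3 edges, delete both glued faces → V=19, E=51, F=34.
Attach a regular tetrahedron (V=4, E=6, F=4) along a 3-gon: merge 3 vertices and 3 edges, delete both glued faces → V=20, E=54, F=36.
Attach a regular tetrahedron (V=4, E=6, F=4) along a 3-gon: merge 3 vertices and 3 edges, delete both glued faces → V=21, E=57, F=38.
Check: V − E + F = 21 − 57 + 38 = 2.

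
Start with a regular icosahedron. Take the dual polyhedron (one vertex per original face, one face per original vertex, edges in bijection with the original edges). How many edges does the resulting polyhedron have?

The base solid has V = 12, E = 30, F = 20.
The dual swaps V and F and preserves E: V′ = F = 20, E′ = E = 30, F′ = V = 12.

30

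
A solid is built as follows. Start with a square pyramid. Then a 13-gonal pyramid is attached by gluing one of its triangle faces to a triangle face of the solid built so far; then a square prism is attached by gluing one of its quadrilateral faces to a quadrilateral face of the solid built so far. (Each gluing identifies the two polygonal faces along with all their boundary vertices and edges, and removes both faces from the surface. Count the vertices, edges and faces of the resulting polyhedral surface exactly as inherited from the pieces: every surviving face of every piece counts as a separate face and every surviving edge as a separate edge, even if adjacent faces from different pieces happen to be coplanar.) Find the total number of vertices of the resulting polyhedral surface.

A square pyramid: V=5, E=8, F=5.
Attach a 13-gonal pyramid (V=14, E=26, F=14) along a 3-gon: merge 3 vertices and 3 edges, delete both glued faces → V=16, E=31, F=17.
Attach a square prism (V=8, E=12, F=6) along a 4-gon: merge 4 vertices and 4 edges, delete both glued faces → V=20, E=39, F=21.
Check: V − E + F = 20 − 39 + 21 = 2.

20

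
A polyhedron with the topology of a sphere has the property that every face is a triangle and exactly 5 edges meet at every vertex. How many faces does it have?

20

Each face has 3 edges and each edge borders two faces, so 2E = 3F.
Each vertex has degree 5, so 5V = 2E and hence V = 3F/5.
Euler: V − E + F = 2 ⇒ (3F/5) − (3F/2) + F = 2.
Multiply by 10: (6 − 15 + 10)F = 20, i.e. 1F = 20.
So F = 20, E = 3·20/2 = 30, V = 3·20/5 = 12.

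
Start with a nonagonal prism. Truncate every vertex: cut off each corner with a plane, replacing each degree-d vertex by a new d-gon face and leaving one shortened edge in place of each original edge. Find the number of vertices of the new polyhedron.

The base solid has V = 18, E = 27, F = 11.
Truncation replaces each original edge-end by a new vertex, so V′ = 2E = 54.
Each original edge survives, and each old vertex of degree d contributes d new edges; summing degrees gives Σd = 2E, so E′ = E + 2E = 3E = 81.
Each original face survives and each original vertex becomes one new face: F′ = F + V = 29.

54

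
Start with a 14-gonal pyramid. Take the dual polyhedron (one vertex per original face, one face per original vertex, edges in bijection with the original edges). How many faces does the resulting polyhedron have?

15

The base solid has V = 15, E = 28, F = 15.
The dual swaps V and F and preserves E: V′ = F = 15, E′ = E = 28, F′ = V = 15.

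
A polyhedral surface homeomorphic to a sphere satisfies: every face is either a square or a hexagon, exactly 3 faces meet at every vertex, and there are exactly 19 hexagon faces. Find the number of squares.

6

Let x be the number of squares; then F = 19 + x.
Edge–face incidences: 2E = 6·19 + 4·x = 114 + 4x.
Every vertex has degree 3, so 3V = 2E.
Euler: V − E + F = 2 ⇒ (2E)/3 − E + (19 + x) = 2.
Multiply by 6: 2·(2E) − 3·(2E) + 6·(19 + x) = 12, i.e. 114 + 6x − (114 + 4x) = 12.
Collecting terms: 2x = 12, so x = 6.
Then 2E = 114 + 4·6 = 138, so E = 69, V = 2E/3 = 46, F = 19 + 6 = 25.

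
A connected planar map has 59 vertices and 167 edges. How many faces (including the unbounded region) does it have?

Euler's formula for a connected plane graph: V − E + F = 2, so F = 2 − 59 + 167 = 110.

110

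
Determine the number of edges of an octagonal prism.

A prism on an n-gon has two n-gon bases and n rectangular sides: V = 2·8 = 16, E = 3·8 = 24, F = 8 + 2 = 10.

24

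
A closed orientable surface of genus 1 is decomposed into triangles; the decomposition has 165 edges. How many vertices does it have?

χ = 2 − 2·1 = 0, and every face is a triangle so 3F = 2E.
F = 2E/3 = 110. Then V = 0 + E − F = 0 + 165 − 110 = 55.

55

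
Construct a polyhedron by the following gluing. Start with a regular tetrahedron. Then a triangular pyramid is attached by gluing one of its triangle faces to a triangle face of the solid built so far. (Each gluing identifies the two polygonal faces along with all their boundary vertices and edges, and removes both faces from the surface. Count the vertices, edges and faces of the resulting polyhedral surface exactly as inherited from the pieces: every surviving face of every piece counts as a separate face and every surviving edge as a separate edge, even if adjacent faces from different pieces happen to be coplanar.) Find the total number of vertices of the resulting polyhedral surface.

5

A regular tetrahedron: V=4, E=6, F=4.
Attach a triangular pyramid (V=4, E=6, F=4) along a 3-gon: merge 3 vertices and 3 edges, delete both glued faces → V=5, E=9, F=6.
Check: V − E + F = 5 − 9 + 6 = 2.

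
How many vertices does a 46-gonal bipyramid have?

A bipyramid over an n-gon has 2n triangular faces and n + 2 vertices: V = 46 + 2 = 48, E = 3·46 = 138, F = 2·46 = 92.
Check: V − E + F = 48 − 138 + 92 = 2.

48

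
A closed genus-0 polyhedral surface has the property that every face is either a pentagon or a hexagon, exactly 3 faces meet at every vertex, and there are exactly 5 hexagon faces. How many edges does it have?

45

Let x be the number of pentagons; then F = 5 + x.
Edge–face incidences: 2E = 6·5 + 5·x = 30 + 5x.
Every vertex has degree 3, so 3V = 2E.
Euler: V − E + F = 2 ⇒ (2E)/3 − E + (5 + x) = 2.
Multiply by 6: 2·(2E) − 3·(2E) + 6·(5 + x) = 12, i.e. 30 + 6x − (30 + 5x) = 12.
Collecting terms: x = 12.
Then 2E = 30 + 5·12 = 90, so E = 45, V = 2E/3 = 30, F = 5 + 12 = 17.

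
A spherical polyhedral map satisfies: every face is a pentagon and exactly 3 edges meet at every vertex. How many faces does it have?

12

Each face has 5 edges and each edge borders two faces, so 2E = 5F.
Each vertex has degree 3, so 3V = 2E and hence V = 5F/3.
Euler: V − E + F = 2 ⇒ (5F/3) − (5F/2) + F = 2.
Multiply by 6: (10 − 15 + 6)F = 12, i.e. 1F = 12.
So F = 12, E = 5·12/2 = 30, V = 5·12/3 = 20.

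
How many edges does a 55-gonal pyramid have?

110

A pyramid on an n-gon base has one n-gon and n triangles: V = 55 + 1 = 56, E = 2·55 = 110, F = 55 + 1 = 56.
Check: V − E + F = 56 − 110 + 56 = 2.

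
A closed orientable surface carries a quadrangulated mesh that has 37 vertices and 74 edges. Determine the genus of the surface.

Every face is a square and each edge borders two faces, so 4F = 2·74, giving F = 37.
χ = V − E + F = 37 − 74 + 37 = 0.
For a closed orientable surface χ = 2 − 2g, so g = (2 − (0))/2 = 1.

1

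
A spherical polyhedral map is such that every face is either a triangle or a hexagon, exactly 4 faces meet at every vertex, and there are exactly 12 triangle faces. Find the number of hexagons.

Let x be the number of hexagons; then F = 12 + x.
Edge–face incidences: 2E = 3·12 + 6·x = 36 + 6x.
Every vertex has degree 4, so 4V = 2E.
Euler: V − E + F = 2 ⇒ (2E)/4 − E + (12 + x) = 2.
Multiply by 8: 2·(2E) − 4·(2E) + 8·(12 + x) = 16, i.e. 96 + 8x − 2·(36 + 6x) = 16.
Collecting terms: −4x + 24 = 16, so −4x = −8, so x = 2.
Then 2E = 36 + 6·2 = 48, so E = 24, V = 2E/4 = 12, F = 12 + 2 = 14.

2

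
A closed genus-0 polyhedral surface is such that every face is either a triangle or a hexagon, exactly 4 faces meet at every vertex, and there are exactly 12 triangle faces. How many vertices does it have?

12

Let x be the number of hexagons; then F = 12 + x.
Edge–face incidences: 2E = 3·12 + 6·x = 36 + 6x.
Every vertex has degree 4, so 4V = 2E.
Euler: V − E + F = 2 ⇒ (2E)/4 − E + (12 + x) = 2.
Multiply by 8: 2·(2E) − 4·(2E) + 8·(12 + x) = 16, i.e. 96 + 8x − 2·(36 + 6x) = 16.
Collecting terms: −4x + 24 = 16, so −4x = −8, so x = 2.
Then 2E = 36 + 6·2 = 48, so E = 24, V = 2E/4 = 12, F = 12 + 2 = 14.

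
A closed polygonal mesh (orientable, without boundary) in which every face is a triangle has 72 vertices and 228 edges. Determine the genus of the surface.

3

Every face is a triangle and each edge borders two faces, so 3F = 2·228, giving F = 152.
χ = V − E + F = 72 − 228 + 152 = -4.
For a closed orientable surface χ = 2 − 2g, so g = (2 − (-4))/2 = 3.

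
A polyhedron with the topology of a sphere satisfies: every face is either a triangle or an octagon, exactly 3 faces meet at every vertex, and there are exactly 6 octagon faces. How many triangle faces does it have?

Let x be the number of triangles; then F = 6 + x.
Edge–face incidences: 2E = 8·6 + 3·x = 48 + 3x.
Every vertex has degree 3, so 3V = 2E.
Euler: V − E + F = 2 ⇒ (2E)/3 − E + (6 + x) = 2.
Multiply by 6: 2·(2E) − 3·(2E) + 6·(6 + x) = 12, i.e. 36 + 6x − (48 + 3x) = 12.
Collecting terms: 3x − 12 = 12, so 3x = 24, so x = 8.
Then 2E = 48 + 3·8 = 72, so E = 36, V = 2E/3 = 24, F = 6 + 8 = 14.

8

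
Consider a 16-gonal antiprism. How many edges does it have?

An antiprism on an n-gon has two n-gon caps and 2n triangles: V = 2·16 = 32, E = 4·16 = 64, F = 2·16 + 2 = 34.
Check: V − E + F = 32 − 64 + 34 = 2.

64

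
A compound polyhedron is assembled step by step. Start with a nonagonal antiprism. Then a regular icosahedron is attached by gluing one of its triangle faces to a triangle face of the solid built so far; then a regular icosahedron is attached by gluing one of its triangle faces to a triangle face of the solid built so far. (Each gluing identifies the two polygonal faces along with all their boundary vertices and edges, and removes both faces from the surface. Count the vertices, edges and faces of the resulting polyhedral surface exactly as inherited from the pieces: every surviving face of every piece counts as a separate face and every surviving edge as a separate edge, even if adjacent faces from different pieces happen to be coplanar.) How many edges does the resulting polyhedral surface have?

90

A nonagonal antiprism: V=18, E=36, F=20.
Attach a regular icosahedron (V=12, E=30, F=20) along a 3-gon: merge 3 vertices and 3 edges, delete both glued faces → V=27, E=63, F=38.
Attach a regular icosahedron (V=12, E=30, F=20) along a 3-gon: merge 3 vertices and 3 edges, delete both glued faces → V=36, E=90, F=56.
Check: V − E + F = 36 − 90 + 56 = 2.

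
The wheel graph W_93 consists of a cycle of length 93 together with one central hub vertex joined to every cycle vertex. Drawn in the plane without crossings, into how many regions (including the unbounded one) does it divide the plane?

W_93 has V = 93 + 1 = 94 vertices and E = 2·93 = 186 edges.
By Euler's formula F = 2 − V + E = 2 − 94 + 186 = 94.

94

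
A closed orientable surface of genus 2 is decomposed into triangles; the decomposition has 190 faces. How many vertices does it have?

χ = 2 − 2·2 = -2, and every face is a triangle so 3F = 2E.
E = 3·190/2 = 285. Then V = -2 + E − F = -2 + 285 − 190 = 93.

93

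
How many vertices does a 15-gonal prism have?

30

A prism on an n-gon has two n-gon bases and n rectangular sides: V = 2·15 = 30, E = 3·15 = 45, F = 15 + 2 = 17.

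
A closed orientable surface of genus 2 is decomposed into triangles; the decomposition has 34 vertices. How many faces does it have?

χ = 2 − 2·2 = -2, and every face is a triangle so 3F = 2E.
V − E + F = -2 with E = 3F/2 gives 34 − (3/2 − 1)·F = -2, so F = 72 and E = 108.

72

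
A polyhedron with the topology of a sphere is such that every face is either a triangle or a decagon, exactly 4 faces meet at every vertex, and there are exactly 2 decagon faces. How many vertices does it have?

Let x be the number of triangles; then F = 2 + x.
Edge–face incidences: 2E = 10·2 + 3·x = 20 + 3x.
Every vertex has degree 4, so 4V = 2E.
Euler: V − E + F = 2 ⇒ (2E)/4 − E + (2 + x) = 2.
Multiply by 8: 2·(2E) − 4·(2E) + 8·(2 + x) = 16, i.e. 16 + 8x − 2·(20 + 3x) = 16.
Collecting terms: 2x − 24 = 16, so 2x = 40, so x = 20.
Then 2E = 20 + 3·20 = 80, so E = 40, V = 2E/4 = 20, F = 2 + 20 = 22.

20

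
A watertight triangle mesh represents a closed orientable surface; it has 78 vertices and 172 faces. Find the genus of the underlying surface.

5

Every face is a triangle, so 2E = 3·172 = 516, giving E = 258.
χ = V − E + F = 78 − 258 + 172 = -8.
For a closed orientable surface χ = 2 − 2g, so g = (2 − (-8))/2 = 5.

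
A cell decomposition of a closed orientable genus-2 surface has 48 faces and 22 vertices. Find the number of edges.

72

For a closed orientable surface of genus 2, χ = 2 − 2·2 = -2.
E = V + F − (-2) = 22 + 48 − (-2) = 72.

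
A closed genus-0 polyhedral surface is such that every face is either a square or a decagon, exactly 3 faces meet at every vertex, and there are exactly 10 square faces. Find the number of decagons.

Let x be the number of decagons; then F = 10 + x.
Edge–face incidences: 2E = 4·10 + 10·x = 40 + 10x.
Every vertex has degree 3, so 3V = 2E.
Euler: V − E + F = 2 ⇒ (2E)/3 − E + (10 + x) = 2.
Multiply by 6: 2·(2E) − 3·(2E) + 6·(10 + x) = 12, i.e. 60 + 6x − (40 + 10x) = 12.
Collecting terms: −4x + 20 = 12, so −4x = −8, so x = 2.
Then 2E = 40 + 10·2 = 60, so E = 30, V = 2E/3 = 20, F = 10 + 2 = 12.

2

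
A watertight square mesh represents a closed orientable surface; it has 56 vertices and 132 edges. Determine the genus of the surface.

Every face is a square and each edge borders two faces, so 4F = 2·132, giving F = 66.
χ = V − E + F = 56 − 132 + 66 = -10.
For a closed orientable surface χ = 2 − 2g, so g = (2 − (-10))/2 = 6.

6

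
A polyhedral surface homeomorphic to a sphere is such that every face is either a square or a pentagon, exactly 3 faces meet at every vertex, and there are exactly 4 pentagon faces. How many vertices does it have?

12

Let x be the number of squares; then F = 4 + x.
Edge–face incidences: 2E = 5·4 + 4·x = 20 + 4x.
Every vertex has degree 3, so 3V = 2E.
Euler: V − E + F = 2 ⇒ (2E)/3 − E + (4 + x) = 2.
Multiply by 6: 2·(2E) − 3·(2E) + 6·(4 + x) = 12, i.e. 24 + 6x − (20 + 4x) = 12.
Collecting terms: 2x + 4 = 12, so 2x = 8, so x = 4.
Then 2E = 20 + 4·4 = 36, so E = 18, V = 2E/3 = 12, F = 4 + 4 = 8.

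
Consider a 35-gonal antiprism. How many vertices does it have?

70

An antiprism on an n-gon has two n-gon caps and 2n triangles: V = 2·35 = 70, E = 4·35 = 140, F = 2·35 + 2 = 72.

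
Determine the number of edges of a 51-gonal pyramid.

102

A pyramid on an n-gon base has one n-gon and n triangles: V = 51 + 1 = 52, E = 2·51 = 102, F = 51 + 1 = 52.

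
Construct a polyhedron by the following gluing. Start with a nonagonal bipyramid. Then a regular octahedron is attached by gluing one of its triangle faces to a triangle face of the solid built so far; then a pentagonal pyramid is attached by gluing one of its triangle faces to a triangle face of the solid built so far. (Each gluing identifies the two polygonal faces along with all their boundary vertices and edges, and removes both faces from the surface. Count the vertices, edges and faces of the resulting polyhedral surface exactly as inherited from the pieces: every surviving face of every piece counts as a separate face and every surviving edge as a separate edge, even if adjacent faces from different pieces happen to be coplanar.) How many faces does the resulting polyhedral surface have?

28

A nonagonal bipyramid: V=11, E=27, F=18.
Attach a regular octahedron (V=6, E=12, F=8) along a 3-gon: merge 3 vertices and 3 edges, delete both glued faces → V=14, E=36, F=24.
Attach a pentagonal pyramid (V=6, E=10, F=6) along a 3-gon: merge 3 vertices and 3 edges, delete both glued faces → V=17, E=43, F=28.
Check: V − E + F = 17 − 43 + 28 = 2.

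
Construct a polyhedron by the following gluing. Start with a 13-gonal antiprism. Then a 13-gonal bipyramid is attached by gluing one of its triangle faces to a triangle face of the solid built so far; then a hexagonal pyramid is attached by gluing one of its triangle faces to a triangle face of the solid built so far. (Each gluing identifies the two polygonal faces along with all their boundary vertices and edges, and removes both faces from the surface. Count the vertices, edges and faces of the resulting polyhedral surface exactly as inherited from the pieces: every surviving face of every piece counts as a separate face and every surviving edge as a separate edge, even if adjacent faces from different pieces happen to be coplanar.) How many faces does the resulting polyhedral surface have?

57

A 13-gonal antiprism: V=26, E=52, F=28.
Attach a 13-gonal bipyramid (V=15, E=39, F=26) along a 3-gon: merge 3 vertices and 3 edges, delete both glued faces → V=38, E=88, F=52.
Attach a hexagonal pyramid (V=7, E=12, F=7) along a 3-gon: merge 3 vertices and 3 edges, delete both glued faces → V=42, E=97, F=57.
Check: V − E + F = 42 − 97 + 57 = 2.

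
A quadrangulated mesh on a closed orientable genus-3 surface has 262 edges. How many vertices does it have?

127

χ = 2 − 2·3 = -4, and every face is a square so 4F = 2E.
F = 2E/4 = 131. Then V = -4 + E − F = -4 + 262 − 131 = 127.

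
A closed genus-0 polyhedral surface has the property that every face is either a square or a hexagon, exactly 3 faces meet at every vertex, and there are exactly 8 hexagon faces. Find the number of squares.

Let x be the number of squares; then F = 8 + x.
Edge–face incidences: 2E = 6·8 + 4·x = 48 + 4x.
Every vertex has degree 3, so 3V = 2E.
Euler: V − E + F = 2 ⇒ (2E)/3 − E + (8 + x) = 2.
Multiply by 6: 2·(2E) − 3·(2E) + 6·(8 + x) = 12, i.e. 48 + 6x − (48 + 4x) = 12.
Collecting terms: 2x = 12, so x = 6.
Then 2E = 48 + 4·6 = 72, so E = 36, V = 2E/3 = 24, F = 8 + 6 = 14.

6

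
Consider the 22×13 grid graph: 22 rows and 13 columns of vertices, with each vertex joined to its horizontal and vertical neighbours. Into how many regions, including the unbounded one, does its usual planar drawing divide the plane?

The grid has V = 22·13 = 286 vertices and E = 22·12 + 13·21 = 537 edges.
F = 2 − V + E = 2 − 286 + 537 = 253.

253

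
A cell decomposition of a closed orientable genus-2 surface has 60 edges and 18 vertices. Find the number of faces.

For a closed orientable surface of genus 2, χ = 2 − 2·2 = -2.
F = -2 − V + E = -2 − 18 + 60 = 40.

40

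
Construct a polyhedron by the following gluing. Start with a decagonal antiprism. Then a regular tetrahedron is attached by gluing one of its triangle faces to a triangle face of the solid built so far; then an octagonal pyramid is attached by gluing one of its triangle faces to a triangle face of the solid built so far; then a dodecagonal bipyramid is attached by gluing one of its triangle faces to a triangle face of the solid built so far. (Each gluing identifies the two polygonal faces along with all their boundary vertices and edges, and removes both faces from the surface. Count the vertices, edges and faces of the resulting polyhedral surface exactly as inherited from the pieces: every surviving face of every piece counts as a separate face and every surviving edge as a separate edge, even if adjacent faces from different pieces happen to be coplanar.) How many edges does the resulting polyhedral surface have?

A decagonal antiprism: V=20, E=40, F=22.
Attach a regular tetrahedron (V=4, E=6, F=4) along a 3-gon: merge 3 vertices and 3 edges, delete both glued faces → V=21, E=43, F=24.
Attach an octagonal pyramid (V=9, E=16, F=9) along a 3-gon: merge 3 vertices and 3 edges, delete both glued faces → V=27, E=56, F=31.
Attach a dodecagonal bipyramid (V=14, E=36, F=24) along a 3-gon: merge 3 vertices and 3 edges, delete both glued faces → V=38, E=89, F=53.
Check: V − E + F = 38 − 89 + 53 = 2.

89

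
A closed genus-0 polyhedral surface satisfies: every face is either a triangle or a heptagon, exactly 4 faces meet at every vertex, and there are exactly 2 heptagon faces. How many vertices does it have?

14

Let x be the number of triangles; then F = 2 + x.
Edge–face incidences: 2E = 7·2 + 3·x = 14 + 3x.
Every vertex has degree 4, so 4V = 2E.
Euler: V − E + F = 2 ⇒ (2E)/4 − E + (2 + x) = 2.
Multiply by 8: 2·(2E) − 4·(2E) + 8·(2 + x) = 16, i.e. 16 + 8x − 2·(14 + 3x) = 16.
Collecting terms: 2x − 12 = 16, so 2x = 28, so x = 14.
Then 2E = 14 + 3·14 = 56, so E = 28, V = 2E/4 = 14, F = 2 + 14 = 16.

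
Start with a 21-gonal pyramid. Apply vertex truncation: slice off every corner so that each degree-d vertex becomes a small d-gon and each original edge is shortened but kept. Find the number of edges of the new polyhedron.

The base solid has V = 22, E = 42, F = 22.
Truncation replaces each original edge-end by a new vertex, so V′ = 2E = 84.
Each original edge survives, and each old vertex of degree d contributes d new edges; summing degrees gives Σd = 2E, so E′ = E + 2E = 3E = 126.
Each original face survives and each original vertex becomes one new face: F′ = F + V = 44.

126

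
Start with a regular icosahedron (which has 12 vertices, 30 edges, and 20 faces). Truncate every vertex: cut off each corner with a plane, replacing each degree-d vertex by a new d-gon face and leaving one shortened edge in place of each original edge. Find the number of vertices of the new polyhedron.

60

Truncation replaces each original edge-end by a new vertex, so V′ = 2E = 60.
Each original edge survives, and each old vertex of degree d contributes d new edges; summing degrees gives Σd = 2E, so E′ = E + 2E = 3E = 90.
Each original face survives and each original vertex becomes one new face: F′ = F + V = 32.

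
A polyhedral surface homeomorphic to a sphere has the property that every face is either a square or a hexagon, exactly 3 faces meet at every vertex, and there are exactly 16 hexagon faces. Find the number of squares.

6

Let x be the number of squares; then F = 16 + x.
Edge–face incidences: 2E = 6·16 + 4·x = 96 + 4x.
Every vertex has degree 3, so 3V = 2E.
Euler: V − E + F = 2 ⇒ (2E)/3 − E + (16 + x) = 2.
Multiply by 6: 2·(2E) − 3·(2E) + 6·(16 + x) = 12, i.e. 96 + 6x − (96 + 4x) = 12.
Collecting terms: 2x = 12, so x = 6.
Then 2E = 96 + 4·6 = 120, so E = 60, V = 2E/3 = 40, F = 16 + 6 = 22.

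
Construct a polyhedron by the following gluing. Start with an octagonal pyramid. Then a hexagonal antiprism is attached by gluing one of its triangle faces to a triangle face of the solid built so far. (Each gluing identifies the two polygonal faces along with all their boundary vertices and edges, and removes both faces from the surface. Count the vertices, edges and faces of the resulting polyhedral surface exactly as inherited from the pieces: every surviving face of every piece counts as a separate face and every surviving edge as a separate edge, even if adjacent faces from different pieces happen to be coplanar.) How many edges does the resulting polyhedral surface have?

An octagonal pyramid: V=9, E=16, F=9.
Attach a hexagonal antiprism (V=12, E=24, F=14) along a 3-gon: merge 3 vertices and 3 edges, delete both glued faces → V=18, E=37, F=21.
Check: V − E + F = 18 − 37 + 21 = 2.

37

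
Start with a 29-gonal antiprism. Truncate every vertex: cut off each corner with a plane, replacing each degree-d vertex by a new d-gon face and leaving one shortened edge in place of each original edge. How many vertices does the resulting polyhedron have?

232

The base solid has V = 58, E = 116, F = 60.
Truncation replaces each original edge-end by a new vertex, so V′ = 2E = 232.
Each original edge survives, and each old vertex of degree d contributes d new edges; summing degrees gives Σd = 2E, so E′ = E + 2E = 3E = 348.
Each original face survives and each original vertex becomes one new face: F′ = F + V = 118.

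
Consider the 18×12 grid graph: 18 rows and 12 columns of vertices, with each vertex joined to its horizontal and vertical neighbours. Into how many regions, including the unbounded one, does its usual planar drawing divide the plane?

The grid has V = 18·12 = 216 vertices and E = 18·11 + 12·17 = 402 edges.
F = 2 − V + E = 2 − 216 + 402 = 188.

188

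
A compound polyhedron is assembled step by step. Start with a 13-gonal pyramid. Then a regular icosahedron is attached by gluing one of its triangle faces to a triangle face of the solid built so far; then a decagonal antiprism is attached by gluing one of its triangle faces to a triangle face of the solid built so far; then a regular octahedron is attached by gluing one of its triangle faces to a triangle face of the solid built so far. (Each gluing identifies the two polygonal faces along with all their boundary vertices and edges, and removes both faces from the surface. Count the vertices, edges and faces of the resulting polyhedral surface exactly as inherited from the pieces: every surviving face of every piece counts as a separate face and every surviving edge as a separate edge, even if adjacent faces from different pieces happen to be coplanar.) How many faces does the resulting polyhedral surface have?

58

A 13-gonal pyramid: V=14, E=26, F=14.
Attach a regular icosahedron (V=12, E=30, F=20) along a 3-gon: merge 3 vertices and 3 edges, delete both glued faces → V=23, E=53, F=32.
Attach a decagonal antiprism (V=20, E=40, F=22) along a 3-gon: merge 3 vertices and 3 edges, delete both glued faces → V=40, E=90, F=52.
Attach a regular octahedron (V=6, E=12, F=8) along a 3-gon: merge 3 vertices and 3 edges, delete both glued faces → V=43, E=99, F=58.
Check: V − E + F = 43 − 99 + 58 = 2.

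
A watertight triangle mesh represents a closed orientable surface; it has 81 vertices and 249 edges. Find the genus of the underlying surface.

2

Every face is a triangle and each edge borders two faces, so 3F = 2·249, giving F = 166.
χ = V − E + F = 81 − 249 + 166 = -2.
For a closed orientable surface χ = 2 − 2g, so g = (2 − (-2))/2 = 2.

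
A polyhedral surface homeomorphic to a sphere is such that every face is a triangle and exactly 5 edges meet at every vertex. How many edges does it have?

30

Each face has 3 edges and each edge borders two faces, so 2E = 3F.
Each vertex has degree 5, so 5V = 2E and hence V = 3F/5.
Euler: V − E + F = 2 ⇒ (3F/5) − (3F/2) + F = 2.
Multiply by 10: (6 − 15 + 10)F = 20, i.e. 1F = 20.
So F = 20, E = 3·20/2 = 30, V = 3·20/5 = 12.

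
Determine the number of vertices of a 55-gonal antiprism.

An antiprism on an n-gon has two n-gon caps and 2n triangles: V = 2·55 = 110, E = 4·55 = 220, F = 2·55 + 2 = 112.

110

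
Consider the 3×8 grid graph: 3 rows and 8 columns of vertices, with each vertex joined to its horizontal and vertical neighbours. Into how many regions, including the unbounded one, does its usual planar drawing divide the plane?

The grid has V = 3·8 = 24 vertices and E = 3·7 + 8·2 = 37 edges.
F = 2 − V + E = 2 − 24 + 37 = 15.

15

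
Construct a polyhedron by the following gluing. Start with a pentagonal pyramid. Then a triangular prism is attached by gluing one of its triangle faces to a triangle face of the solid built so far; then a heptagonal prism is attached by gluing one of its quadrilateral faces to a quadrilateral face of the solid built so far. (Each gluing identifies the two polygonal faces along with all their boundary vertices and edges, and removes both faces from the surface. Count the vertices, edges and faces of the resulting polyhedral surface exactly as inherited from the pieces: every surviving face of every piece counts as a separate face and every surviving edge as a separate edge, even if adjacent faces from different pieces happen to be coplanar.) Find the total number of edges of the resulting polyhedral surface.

33

A pentagonal pyramid: V=6, E=10, F=6.
Attach a triangular prism (V=6, E=9, F=5) along a 3-gon: merge 3 vertices and 3 edges, delete both glued faces → V=9, E=16, F=9.
Attach a heptagonal prism (V=14, E=21, F=9) along a 4-gon: merge 4 vertices and 4 edges, delete both glued faces → V=19, E=33, F=16.
Check: V − E + F = 19 − 33 + 16 = 2.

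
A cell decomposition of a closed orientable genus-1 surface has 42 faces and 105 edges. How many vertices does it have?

For a closed orientable surface of genus 1, χ = 2 − 2·1 = 0.
V = 0 + E − F = 0 + 105 − 42 = 63.

63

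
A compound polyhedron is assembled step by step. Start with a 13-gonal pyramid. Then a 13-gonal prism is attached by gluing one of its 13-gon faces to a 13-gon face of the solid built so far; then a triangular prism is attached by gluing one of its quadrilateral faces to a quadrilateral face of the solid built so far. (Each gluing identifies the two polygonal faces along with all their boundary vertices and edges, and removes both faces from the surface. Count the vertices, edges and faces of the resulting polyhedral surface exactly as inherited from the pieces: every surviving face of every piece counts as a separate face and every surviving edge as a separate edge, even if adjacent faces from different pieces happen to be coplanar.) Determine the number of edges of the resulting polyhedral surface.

57

A 13-gonal pyramid: V=14, E=26, F=14.
Attach a 13-gonal prism (V=26, E=39, F=15) along a 13-gon: merge 13 vertices and 13 edges, delete both glued faces → V=27, E=52, F=27.
Attach a triangular prism (V=6, E=9, F=5) along a 4-gon: merge 4 vertices and 4 edges, delete both glued faces → V=29, E=57, F=30.
Check: V − E + F = 29 − 57 + 30 = 2.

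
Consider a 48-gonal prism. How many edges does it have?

A prism on an n-gon has two n-gon bases and n rectangular sides: V = 2·48 = 96, E = 3·48 = 144, F = 48 + 2 = 50.

144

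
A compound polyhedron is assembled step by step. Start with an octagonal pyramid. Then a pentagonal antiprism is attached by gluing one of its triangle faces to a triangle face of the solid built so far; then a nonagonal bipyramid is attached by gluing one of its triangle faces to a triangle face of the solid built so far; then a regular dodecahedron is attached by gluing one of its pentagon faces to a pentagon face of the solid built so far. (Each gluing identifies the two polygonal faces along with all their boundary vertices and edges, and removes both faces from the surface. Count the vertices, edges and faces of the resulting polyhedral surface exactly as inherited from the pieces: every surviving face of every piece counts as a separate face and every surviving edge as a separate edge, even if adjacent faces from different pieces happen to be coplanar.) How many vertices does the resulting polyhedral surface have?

39

An octagonal pyramid: V=9, E=16, F=9.
Attach a pentagonal antiprism (V=10, E=20, F=12) along a 3-gon: merge 3 vertices and 3 edges, delete both glued faces → V=16, E=33, F=19.
Attach a nonagonal bipyramid (V=11, E=27, F=18) along a 3-gon: merge 3 vertices and 3 edges, delete both glued faces → V=24, E=57, F=35.
Attach a regular dodecahedron (V=20, E=30, F=12) along a 5-gon: merge 5 vertices and 5 edges, delete both glued faces → V=39, E=82, F=45.
Check: V − E + F = 39 − 82 + 45 = 2.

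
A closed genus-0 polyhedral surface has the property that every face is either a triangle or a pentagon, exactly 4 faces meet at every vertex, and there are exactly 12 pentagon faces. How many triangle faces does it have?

Let x be the number of triangles; then F = 12 + x.
Edge–face incidences: 2E = 5·12 + 3·x = 60 + 3x.
Every vertex has degree 4, so 4V = 2E.
Euler: V − E + F = 2 ⇒ (2E)/4 − E + (12 + x) = 2.
Multiply by 8: 2·(2E) − 4·(2E) + 8·(12 + x) = 16, i.e. 96 + 8x − 2·(60 + 3x) = 16.
Collecting terms: 2x − 24 = 16, so 2x = 40, so x = 20.
Then 2E = 60 + 3·20 = 120, so E = 60, V = 2E/4 = 30, F = 12 + 20 = 32.

20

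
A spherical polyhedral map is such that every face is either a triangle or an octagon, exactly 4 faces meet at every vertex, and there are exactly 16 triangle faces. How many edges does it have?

Let x be the number of octagons; then F = 16 + x.
Edge–face incidences: 2E = 3·16 + 8·x = 48 + 8x.
Every vertex has degree 4, so 4V = 2E.
Euler: V − E + F = 2 ⇒ (2E)/4 − E + (16 + x) = 2.
Multiply by 8: 2·(2E) − 4·(2E) + 8·(16 + x) = 16, i.e. 128 + 8x − 2·(48 + 8x) = 16.
Collecting terms: −8x + 32 = 16, so −8x = −16, so x = 2.
Then 2E = 48 + 8·2 = 64, so E = 32, V = 2E/4 = 16, F = 16 + 2 = 18.

32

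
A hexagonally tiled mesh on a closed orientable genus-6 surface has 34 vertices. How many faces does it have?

χ = 2 − 2·6 = -10, and every face is a hexagon so 6F = 2E.
V − E + F = -10 with E = 6F/2 gives 34 − (6/2 − 1)·F = -10, so F = 22 and E = 66.

22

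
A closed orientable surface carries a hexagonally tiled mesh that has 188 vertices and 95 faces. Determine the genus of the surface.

2

Every face is a hexagon, so 2E = 6·95 = 570, giving E = 285.
χ = V − E + F = 188 − 285 + 95 = -2.
For a closed orientable surface χ = 2 − 2g, so g = (2 − (-2))/2 = 2.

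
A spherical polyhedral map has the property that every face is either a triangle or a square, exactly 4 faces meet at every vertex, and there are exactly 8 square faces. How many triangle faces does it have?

8

Let x be the number of triangles; then F = 8 + x.
Edge–face incidences: 2E = 4·8 + 3·x = 32 + 3x.
Every vertex has degree 4, so 4V = 2E.
Euler: V − E + F = 2 ⇒ (2E)/4 − E + (8 + x) = 2.
Multiply by 8: 2·(2E) − 4·(2E) + 8·(8 + x) = 16, i.e. 64 + 8x − 2·(32 + 3x) = 16.
Collecting terms: 2x = 16, so x = 8.
Then 2E = 32 + 3·8 = 56, so E = 28, V = 2E/4 = 14, F = 8 + 8 = 16.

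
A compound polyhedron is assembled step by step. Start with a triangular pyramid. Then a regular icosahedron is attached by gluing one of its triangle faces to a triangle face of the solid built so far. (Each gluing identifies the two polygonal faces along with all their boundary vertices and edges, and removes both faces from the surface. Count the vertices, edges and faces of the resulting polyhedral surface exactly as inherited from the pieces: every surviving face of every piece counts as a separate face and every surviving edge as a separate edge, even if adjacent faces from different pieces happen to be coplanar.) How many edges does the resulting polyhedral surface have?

33

A triangular pyramid: V=4, E=6, F=4.
Attach a regular icosahedron (V=12, E=30, F=20) along a 3-gon: merge 3 vertices and 3 edges, delete both glued faces → V=13, E=33, F=22.
Check: V − E + F = 13 − 33 + 22 = 2.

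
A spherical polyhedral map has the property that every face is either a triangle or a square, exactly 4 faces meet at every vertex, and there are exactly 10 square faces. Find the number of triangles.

8

Let x be the number of triangles; then F = 10 + x.
Edge–face incidences: 2E = 4·10 + 3·x = 40 + 3x.
Every vertex has degree 4, so 4V = 2E.
Euler: V − E + F = 2 ⇒ (2E)/4 − E + (10 + x) = 2.
Multiply by 8: 2·(2E) − 4·(2E) + 8·(10 + x) = 16, i.e. 80 + 8x − 2·(40 + 3x) = 16.
Collecting terms: 2x = 16, so x = 8.
Then 2E = 40 + 3·8 = 64, so E = 32, V = 2E/4 = 16, F = 10 + 8 = 18.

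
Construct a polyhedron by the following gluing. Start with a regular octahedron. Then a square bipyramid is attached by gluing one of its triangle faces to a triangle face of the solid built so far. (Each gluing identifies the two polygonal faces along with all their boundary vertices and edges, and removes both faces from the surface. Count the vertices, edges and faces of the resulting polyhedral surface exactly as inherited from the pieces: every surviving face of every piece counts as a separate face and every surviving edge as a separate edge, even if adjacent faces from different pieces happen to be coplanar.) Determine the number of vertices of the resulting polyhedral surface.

9

A regular octahedron: V=6, E=12, F=8.
Attach a square bipyramid (V=6, E=12, F=8) along a 3-gon: merge 3 vertices and 3 edges, delete both glued faces → V=9, E=21, F=14.
Check: V − E + F = 9 − 21 + 14 = 2.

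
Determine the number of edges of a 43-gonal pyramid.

A pyramid on an n-gon base has one n-gon and n triangles: V = 43 + 1 = 44, E = 2·43 = 86, F = 43 + 1 = 44.

86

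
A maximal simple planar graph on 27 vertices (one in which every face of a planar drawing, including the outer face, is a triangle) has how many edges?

In a plane triangulation 3F = 2E and V − E + F = 2, so E = 3V − 6 = 3·27 − 6 = 75.

75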